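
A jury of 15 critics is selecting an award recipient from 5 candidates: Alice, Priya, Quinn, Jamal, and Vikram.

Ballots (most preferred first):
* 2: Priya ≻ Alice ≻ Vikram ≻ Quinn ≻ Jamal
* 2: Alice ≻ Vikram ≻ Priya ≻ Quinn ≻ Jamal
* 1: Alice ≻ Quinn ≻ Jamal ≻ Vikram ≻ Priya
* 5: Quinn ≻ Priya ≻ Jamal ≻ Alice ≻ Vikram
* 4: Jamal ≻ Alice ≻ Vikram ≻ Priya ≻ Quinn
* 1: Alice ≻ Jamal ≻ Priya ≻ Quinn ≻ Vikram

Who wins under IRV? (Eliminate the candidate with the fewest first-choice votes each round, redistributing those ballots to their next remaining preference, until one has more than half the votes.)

Round 1: Alice 4, Priya 2, Quinn 5, Jamal 4, Vikram 0. Vikram eliminated.
Round 2: Alice 4, Priya 2, Quinn 5, Jamal 4. Priya eliminated.
Round 3: Alice 6, Quinn 5, Jamal 4. Jamal eliminated.
Round 4: Alice 10, Quinn 5. Alice has a majority (≥8).

Alice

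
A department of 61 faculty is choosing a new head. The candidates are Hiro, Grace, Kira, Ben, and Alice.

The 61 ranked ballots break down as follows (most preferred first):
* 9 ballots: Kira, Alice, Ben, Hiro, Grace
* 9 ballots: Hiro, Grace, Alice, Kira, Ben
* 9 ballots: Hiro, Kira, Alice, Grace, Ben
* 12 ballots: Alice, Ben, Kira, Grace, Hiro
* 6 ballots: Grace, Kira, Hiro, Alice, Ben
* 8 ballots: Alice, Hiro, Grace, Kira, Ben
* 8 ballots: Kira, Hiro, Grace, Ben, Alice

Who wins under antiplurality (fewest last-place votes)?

Last-place votes: Hiro 12, Grace 9, Kira 0, Ben 32, Alice 8.

Kira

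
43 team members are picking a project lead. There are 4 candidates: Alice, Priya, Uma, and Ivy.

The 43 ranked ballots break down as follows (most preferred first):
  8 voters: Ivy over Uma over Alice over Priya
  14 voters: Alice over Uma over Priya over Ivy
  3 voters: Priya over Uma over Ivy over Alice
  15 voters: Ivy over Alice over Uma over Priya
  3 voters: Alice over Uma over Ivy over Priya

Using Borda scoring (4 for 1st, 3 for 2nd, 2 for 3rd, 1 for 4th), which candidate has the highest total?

Alice

Alice: 8×2 + 14×4 + 3×1 + 15×3 + 3×4 = 132
Priya: 8×1 + 14×2 + 3×4 + 15×1 + 3×1 = 66
Uma: 8×3 + 14×3 + 3×3 + 15×2 + 3×3 = 114
Ivy: 8×4 + 14×1 + 3×2 + 15×4 + 3×2 = 118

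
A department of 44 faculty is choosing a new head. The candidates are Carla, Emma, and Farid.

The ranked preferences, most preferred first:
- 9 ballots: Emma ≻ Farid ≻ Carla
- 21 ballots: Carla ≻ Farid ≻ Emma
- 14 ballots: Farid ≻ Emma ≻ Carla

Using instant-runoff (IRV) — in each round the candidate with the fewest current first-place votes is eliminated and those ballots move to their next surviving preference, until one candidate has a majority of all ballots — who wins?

Farid

Round 1: Carla 21, Emma 9, Farid 14. Emma eliminated.
Round 2: Carla 21, Farid 23. Farid has a majority (≥23).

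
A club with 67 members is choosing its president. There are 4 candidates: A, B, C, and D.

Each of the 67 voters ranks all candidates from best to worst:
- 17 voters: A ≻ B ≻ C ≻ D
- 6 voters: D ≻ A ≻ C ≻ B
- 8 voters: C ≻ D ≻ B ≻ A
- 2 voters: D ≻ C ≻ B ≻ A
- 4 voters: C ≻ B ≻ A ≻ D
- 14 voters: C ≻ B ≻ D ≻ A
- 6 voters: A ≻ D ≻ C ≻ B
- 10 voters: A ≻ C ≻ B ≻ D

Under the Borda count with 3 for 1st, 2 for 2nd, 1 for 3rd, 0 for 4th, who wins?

C

A: 17×3 + 6×2 + 8×0 + 2×0 + 4×1 + 14×0 + 6×3 + 10×3 = 115
B: 17×2 + 6×0 + 8×1 + 2×1 + 4×2 + 14×2 + 6×0 + 10×1 = 90
C: 17×1 + 6×1 + 8×3 + 2×2 + 4×3 + 14×3 + 6×1 + 10×2 = 131
D: 17×0 + 6×3 + 8×2 + 2×3 + 4×0 + 14×1 + 6×2 + 10×0 = 66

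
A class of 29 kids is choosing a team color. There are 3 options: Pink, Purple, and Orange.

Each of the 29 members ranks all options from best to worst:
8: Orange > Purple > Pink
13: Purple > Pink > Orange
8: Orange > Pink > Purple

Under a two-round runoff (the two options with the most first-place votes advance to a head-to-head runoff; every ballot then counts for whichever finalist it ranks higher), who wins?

Round 1 first-place votes: Pink 0, Purple 13, Orange 16. Orange and Purple advance.
Runoff: Orange is ranked above Purple on 16 ballots, Purple above Orange on 13.

Orange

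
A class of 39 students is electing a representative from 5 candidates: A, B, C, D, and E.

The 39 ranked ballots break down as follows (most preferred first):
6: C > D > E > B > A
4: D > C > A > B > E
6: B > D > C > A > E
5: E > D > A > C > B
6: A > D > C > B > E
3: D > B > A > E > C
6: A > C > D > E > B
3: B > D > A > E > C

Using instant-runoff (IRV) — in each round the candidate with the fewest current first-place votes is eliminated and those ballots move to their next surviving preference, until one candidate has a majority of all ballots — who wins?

Round 1: A 12, B 9, C 6, D 7, E 5. E eliminated.
Round 2: A 12, B 9, C 6, D 12. C eliminated.
Round 3: A 12, B 9, D 18. B eliminated.
Round 4: A 12, D 27. D has a majority (≥20).

D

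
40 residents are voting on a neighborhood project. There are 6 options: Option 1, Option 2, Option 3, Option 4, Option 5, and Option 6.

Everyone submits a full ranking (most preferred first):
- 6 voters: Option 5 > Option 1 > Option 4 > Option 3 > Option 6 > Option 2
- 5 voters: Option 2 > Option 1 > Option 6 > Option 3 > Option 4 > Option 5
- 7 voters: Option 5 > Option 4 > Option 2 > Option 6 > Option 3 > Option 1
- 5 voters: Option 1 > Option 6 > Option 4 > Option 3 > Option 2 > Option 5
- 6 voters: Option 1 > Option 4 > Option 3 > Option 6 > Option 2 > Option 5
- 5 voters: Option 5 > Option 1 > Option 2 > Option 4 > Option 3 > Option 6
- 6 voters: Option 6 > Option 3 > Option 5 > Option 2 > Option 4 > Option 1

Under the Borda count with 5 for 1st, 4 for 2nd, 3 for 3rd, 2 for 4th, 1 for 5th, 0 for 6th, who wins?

Option 1

Option 1: 6×4 + 5×4 + 7×0 + 5×5 + 6×5 + 5×4 + 6×0 = 119
Option 2: 6×0 + 5×5 + 7×3 + 5×1 + 6×1 + 5×3 + 6×2 = 84
Option 3: 6×2 + 5×2 + 7×1 + 5×2 + 6×3 + 5×1 + 6×4 = 86
Option 4: 6×3 + 5×1 + 7×4 + 5×3 + 6×4 + 5×2 + 6×1 = 106
Option 5: 6×5 + 5×0 + 7×5 + 5×0 + 6×0 + 5×5 + 6×3 = 108
Option 6: 6×1 + 5×3 + 7×2 + 5×4 + 6×2 + 5×0 + 6×5 = 97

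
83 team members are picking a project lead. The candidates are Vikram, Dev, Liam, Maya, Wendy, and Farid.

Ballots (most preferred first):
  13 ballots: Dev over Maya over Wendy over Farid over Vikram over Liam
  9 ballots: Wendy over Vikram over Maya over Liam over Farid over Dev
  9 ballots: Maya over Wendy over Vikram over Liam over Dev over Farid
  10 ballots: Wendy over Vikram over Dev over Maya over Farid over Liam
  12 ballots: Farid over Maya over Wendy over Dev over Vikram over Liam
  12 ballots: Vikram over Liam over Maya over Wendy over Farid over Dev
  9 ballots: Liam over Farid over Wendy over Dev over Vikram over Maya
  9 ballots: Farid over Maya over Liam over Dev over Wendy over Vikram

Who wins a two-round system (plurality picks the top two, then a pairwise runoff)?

Round 1 first-place votes: Vikram 12, Dev 13, Liam 9, Maya 9, Wendy 19, Farid 21. Farid and Wendy advance.
Runoff: Farid is ranked above Wendy on 30 ballots, Wendy above Farid on 53.

Wendy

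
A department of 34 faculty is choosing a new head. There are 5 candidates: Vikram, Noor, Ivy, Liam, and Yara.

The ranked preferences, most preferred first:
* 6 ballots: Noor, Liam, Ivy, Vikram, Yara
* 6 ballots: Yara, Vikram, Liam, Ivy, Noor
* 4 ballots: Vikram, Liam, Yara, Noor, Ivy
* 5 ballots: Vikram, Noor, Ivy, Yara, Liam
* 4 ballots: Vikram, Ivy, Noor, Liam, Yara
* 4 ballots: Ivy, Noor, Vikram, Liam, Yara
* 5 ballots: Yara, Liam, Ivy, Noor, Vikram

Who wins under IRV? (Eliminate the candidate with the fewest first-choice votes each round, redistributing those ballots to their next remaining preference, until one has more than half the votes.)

Round 1: Vikram 13, Noor 6, Ivy 4, Liam 0, Yara 11. Liam eliminated.
Round 2: Vikram 13, Noor 6, Ivy 4, Yara 11. Ivy eliminated.
Round 3: Vikram 13, Noor 10, Yara 11. Noor eliminated.
Round 4: Vikram 23, Yara 11. Vikram has a majority (≥18).

Vikram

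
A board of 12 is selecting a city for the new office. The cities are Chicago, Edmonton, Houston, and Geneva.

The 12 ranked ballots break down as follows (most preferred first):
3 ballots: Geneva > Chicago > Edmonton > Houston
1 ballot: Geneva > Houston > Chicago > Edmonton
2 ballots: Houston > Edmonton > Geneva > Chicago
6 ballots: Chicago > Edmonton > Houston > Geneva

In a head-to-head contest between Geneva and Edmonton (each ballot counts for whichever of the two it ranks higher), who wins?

Edmonton

Geneva is ranked above Edmonton on 4 ballots; Edmonton above Geneva on 8.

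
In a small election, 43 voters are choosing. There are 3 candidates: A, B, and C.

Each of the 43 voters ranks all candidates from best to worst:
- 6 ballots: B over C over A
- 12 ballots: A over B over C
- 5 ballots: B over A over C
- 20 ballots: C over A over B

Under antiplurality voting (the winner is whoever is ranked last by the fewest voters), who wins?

Last-place votes: A 6, B 20, C 17.

A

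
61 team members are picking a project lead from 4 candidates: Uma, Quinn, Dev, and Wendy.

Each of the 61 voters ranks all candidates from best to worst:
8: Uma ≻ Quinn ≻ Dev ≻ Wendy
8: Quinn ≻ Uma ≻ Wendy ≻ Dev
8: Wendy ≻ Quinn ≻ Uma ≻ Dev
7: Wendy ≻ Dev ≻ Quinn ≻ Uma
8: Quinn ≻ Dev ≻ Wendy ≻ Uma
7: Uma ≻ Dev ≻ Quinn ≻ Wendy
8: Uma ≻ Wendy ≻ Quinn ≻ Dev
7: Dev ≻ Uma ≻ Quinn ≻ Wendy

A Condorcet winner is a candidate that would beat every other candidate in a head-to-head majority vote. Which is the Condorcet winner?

Quinn

Quinn vs Uma: 31–30
Quinn vs Dev: 40–21
Quinn vs Wendy: 38–23
Quinn beats every other candidate.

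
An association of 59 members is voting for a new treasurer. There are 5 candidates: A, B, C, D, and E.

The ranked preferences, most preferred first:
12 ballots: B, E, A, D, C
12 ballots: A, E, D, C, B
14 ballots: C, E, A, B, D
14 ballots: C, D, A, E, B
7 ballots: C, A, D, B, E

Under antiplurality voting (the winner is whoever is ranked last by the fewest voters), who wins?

Last-place votes: A 0, B 26, C 12, D 14, E 7.

A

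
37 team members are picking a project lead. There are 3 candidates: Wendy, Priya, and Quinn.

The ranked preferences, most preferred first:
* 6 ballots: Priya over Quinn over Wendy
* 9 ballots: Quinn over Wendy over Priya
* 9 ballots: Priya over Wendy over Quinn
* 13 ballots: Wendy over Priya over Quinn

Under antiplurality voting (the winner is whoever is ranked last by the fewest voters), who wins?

Wendy

Last-place votes: Wendy 6, Priya 9, Quinn 22.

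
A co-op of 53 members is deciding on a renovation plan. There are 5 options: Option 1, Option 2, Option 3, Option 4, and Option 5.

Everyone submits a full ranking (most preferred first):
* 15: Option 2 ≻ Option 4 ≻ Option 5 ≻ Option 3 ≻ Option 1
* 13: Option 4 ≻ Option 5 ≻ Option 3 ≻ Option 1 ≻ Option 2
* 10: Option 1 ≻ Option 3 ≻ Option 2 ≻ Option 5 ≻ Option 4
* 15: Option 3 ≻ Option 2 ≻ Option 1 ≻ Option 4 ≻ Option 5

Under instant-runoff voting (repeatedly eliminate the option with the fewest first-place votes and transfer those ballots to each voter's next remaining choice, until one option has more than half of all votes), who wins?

Option 3

Round 1: Option 1 10, Option 2 15, Option 3 15, Option 4 13, Option 5 0. Option 5 eliminated.
Round 2: Option 1 10, Option 2 15, Option 3 15, Option 4 13. Option 1 eliminated.
Round 3: Option 2 15, Option 3 25, Option 4 13. Option 4 eliminated.
Round 4: Option 2 15, Option 3 38. Option 3 has a majority (≥27).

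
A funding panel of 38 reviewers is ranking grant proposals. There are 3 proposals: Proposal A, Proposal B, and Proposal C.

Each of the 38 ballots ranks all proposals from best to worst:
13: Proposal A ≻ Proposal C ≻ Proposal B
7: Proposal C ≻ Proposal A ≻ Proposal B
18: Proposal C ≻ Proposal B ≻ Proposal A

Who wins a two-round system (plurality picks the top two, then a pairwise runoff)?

Proposal C

Round 1 first-place votes: Proposal A 13, Proposal B 0, Proposal C 25. Proposal C and Proposal A advance.
Runoff: Proposal C is ranked above Proposal A on 25 ballots, Proposal A above Proposal C on 13.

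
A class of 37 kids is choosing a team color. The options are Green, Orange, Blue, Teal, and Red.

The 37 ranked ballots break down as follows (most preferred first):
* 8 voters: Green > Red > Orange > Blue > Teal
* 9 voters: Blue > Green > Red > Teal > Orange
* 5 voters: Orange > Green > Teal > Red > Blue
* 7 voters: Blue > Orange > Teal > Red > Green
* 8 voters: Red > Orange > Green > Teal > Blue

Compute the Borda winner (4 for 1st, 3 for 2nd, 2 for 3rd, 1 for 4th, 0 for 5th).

Green: 8×4 + 9×3 + 5×3 + 7×0 + 8×2 = 90
Orange: 8×2 + 9×0 + 5×4 + 7×3 + 8×3 = 81
Blue: 8×1 + 9×4 + 5×0 + 7×4 + 8×0 = 72
Teal: 8×0 + 9×1 + 5×2 + 7×2 + 8×1 = 41
Red: 8×3 + 9×2 + 5×1 + 7×1 + 8×4 = 86

Green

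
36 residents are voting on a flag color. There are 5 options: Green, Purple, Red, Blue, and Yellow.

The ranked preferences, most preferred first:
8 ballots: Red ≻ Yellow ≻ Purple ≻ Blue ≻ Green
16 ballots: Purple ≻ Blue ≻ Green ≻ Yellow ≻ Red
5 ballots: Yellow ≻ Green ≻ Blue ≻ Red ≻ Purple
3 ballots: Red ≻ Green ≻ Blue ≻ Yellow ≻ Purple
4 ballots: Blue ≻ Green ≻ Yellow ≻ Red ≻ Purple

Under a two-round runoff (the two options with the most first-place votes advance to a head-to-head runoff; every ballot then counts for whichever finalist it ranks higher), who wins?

Round 1 first-place votes: Green 0, Purple 16, Red 11, Blue 4, Yellow 5. Purple and Red advance.
Runoff: Purple is ranked above Red on 16 ballots, Red above Purple on 20.

Red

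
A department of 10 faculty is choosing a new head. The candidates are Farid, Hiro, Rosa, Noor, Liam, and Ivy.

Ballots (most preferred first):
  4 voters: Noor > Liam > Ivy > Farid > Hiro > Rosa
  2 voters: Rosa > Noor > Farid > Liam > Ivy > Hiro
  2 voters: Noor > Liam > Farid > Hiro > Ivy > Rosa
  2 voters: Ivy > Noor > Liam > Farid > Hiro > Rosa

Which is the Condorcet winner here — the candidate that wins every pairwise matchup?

Noor vs Farid: 10–0
Noor vs Hiro: 10–0
Noor vs Rosa: 8–2
Noor vs Liam: 10–0
Noor vs Ivy: 8–2
Noor beats every other candidate.

Noor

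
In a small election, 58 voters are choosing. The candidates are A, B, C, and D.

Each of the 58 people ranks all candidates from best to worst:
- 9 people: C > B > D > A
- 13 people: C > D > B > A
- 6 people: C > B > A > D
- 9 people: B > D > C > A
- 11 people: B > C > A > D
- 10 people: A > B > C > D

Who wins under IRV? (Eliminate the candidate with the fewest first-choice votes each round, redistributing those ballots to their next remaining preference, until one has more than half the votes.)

B

Round 1: A 10, B 20, C 28, D 0. D eliminated.
Round 2: A 10, B 20, C 28. A eliminated.
Round 3: B 30, C 28. B has a majority (≥30).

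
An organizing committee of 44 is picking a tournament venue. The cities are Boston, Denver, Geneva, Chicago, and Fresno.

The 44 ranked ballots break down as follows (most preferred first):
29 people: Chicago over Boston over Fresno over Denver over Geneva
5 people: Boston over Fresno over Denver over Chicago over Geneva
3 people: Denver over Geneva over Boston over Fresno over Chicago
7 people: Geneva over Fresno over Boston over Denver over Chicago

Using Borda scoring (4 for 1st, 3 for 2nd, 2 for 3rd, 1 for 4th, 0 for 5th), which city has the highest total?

Boston: 29×3 + 5×4 + 3×2 + 7×2 = 127
Denver: 29×1 + 5×2 + 3×4 + 7×1 = 58
Geneva: 29×0 + 5×0 + 3×3 + 7×4 = 37
Chicago: 29×4 + 5×1 + 3×0 + 7×0 = 121
Fresno: 29×2 + 5×3 + 3×1 + 7×3 = 97

Boston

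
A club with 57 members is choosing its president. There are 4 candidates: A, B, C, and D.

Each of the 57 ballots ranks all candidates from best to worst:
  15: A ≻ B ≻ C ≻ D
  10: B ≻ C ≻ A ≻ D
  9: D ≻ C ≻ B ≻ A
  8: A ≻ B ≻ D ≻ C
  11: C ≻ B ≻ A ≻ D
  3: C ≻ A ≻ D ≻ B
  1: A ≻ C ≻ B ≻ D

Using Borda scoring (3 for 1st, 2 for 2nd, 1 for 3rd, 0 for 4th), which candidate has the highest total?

A: 15×3 + 10×1 + 9×0 + 8×3 + 11×1 + 3×2 + 1×3 = 99
B: 15×2 + 10×3 + 9×1 + 8×2 + 11×2 + 3×0 + 1×1 = 108
C: 15×1 + 10×2 + 9×2 + 8×0 + 11×3 + 3×3 + 1×2 = 97
D: 15×0 + 10×0 + 9×3 + 8×1 + 11×0 + 3×1 + 1×0 = 38

B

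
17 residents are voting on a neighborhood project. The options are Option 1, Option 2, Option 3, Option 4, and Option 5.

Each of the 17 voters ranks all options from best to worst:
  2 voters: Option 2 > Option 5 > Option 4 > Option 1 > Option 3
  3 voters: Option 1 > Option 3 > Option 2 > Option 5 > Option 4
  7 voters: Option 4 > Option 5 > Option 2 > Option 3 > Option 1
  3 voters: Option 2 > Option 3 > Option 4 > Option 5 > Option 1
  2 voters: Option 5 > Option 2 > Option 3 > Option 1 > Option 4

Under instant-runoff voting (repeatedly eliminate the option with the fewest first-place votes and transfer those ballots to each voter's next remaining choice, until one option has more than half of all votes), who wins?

Option 2

Round 1: Option 1 3, Option 2 5, Option 3 0, Option 4 7, Option 5 2. Option 3 eliminated.
Round 2: Option 1 3, Option 2 5, Option 4 7, Option 5 2. Option 5 eliminated.
Round 3: Option 1 3, Option 2 7, Option 4 7. Option 1 eliminated.
Round 4: Option 2 10, Option 4 7. Option 2 has a majority (≥9).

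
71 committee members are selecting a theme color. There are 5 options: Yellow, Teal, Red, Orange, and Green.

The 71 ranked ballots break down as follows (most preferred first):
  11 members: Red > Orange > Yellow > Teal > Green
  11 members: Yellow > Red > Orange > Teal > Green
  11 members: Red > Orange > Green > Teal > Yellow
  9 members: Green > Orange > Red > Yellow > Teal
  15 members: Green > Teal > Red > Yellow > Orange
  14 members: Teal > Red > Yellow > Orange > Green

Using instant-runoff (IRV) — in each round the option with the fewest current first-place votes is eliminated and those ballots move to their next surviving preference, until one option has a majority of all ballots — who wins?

Red

Round 1: Yellow 11, Teal 14, Red 22, Orange 0, Green 24. Orange eliminated.
Round 2: Yellow 11, Teal 14, Red 22, Green 24. Yellow eliminated.
Round 3: Teal 14, Red 33, Green 24. Teal eliminated.
Round 4: Red 47, Green 24. Red has a majority (≥36).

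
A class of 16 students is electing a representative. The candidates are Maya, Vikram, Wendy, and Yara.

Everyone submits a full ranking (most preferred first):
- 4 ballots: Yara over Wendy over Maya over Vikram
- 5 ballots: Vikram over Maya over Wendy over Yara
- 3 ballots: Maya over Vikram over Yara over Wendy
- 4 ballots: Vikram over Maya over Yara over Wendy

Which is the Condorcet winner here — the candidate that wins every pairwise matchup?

Vikram vs Maya: 9–7
Vikram vs Wendy: 12–4
Vikram vs Yara: 12–4
Vikram beats every other candidate.

Vikram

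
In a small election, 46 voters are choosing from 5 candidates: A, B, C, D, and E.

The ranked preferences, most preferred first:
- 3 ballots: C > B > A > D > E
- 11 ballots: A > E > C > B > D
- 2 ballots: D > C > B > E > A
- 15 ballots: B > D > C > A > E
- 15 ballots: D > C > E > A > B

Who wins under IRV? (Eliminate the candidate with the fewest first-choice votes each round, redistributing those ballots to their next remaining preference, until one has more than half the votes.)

Round 1: A 11, B 15, C 3, D 17, E 0. E eliminated.
Round 2: A 11, B 15, C 3, D 17. C eliminated.
Round 3: A 11, B 18, D 17. A eliminated.
Round 4: B 29, D 17. B has a majority (≥24).

B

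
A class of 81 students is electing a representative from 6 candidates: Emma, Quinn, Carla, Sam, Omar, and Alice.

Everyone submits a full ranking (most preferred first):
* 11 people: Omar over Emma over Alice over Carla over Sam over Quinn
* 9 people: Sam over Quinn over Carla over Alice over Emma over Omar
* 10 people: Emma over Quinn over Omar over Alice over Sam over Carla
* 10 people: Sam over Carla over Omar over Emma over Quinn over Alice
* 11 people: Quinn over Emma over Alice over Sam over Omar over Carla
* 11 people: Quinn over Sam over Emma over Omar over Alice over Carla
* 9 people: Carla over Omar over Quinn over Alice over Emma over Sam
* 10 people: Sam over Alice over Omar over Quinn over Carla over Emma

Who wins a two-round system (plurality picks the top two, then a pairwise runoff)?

Round 1 first-place votes: Emma 10, Quinn 22, Carla 9, Sam 29, Omar 11, Alice 0. Sam and Quinn advance.
Runoff: Sam is ranked above Quinn on 40 ballots, Quinn above Sam on 41.

Quinn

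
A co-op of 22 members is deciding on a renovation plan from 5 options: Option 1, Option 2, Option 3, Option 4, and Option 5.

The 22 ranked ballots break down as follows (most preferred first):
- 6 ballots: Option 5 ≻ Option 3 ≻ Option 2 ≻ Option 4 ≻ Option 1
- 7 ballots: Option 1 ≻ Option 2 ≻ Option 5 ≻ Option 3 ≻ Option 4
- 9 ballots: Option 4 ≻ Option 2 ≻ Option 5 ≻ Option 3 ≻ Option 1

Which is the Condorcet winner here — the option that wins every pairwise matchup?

Option 2 vs Option 1: 15–7
Option 2 vs Option 3: 16–6
Option 2 vs Option 4: 13–9
Option 2 vs Option 5: 16–6
Option 2 beats every other option.

Option 2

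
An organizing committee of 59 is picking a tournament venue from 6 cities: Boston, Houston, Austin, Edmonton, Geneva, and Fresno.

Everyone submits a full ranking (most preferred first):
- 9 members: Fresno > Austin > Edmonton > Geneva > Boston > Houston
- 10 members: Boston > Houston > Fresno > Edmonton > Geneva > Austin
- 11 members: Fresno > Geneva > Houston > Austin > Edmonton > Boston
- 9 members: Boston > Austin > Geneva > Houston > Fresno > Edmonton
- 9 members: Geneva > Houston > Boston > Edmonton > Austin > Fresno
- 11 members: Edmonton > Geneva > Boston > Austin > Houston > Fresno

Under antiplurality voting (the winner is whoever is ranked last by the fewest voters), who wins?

Last-place votes: Boston 11, Houston 9, Austin 10, Edmonton 9, Geneva 0, Fresno 20.

Geneva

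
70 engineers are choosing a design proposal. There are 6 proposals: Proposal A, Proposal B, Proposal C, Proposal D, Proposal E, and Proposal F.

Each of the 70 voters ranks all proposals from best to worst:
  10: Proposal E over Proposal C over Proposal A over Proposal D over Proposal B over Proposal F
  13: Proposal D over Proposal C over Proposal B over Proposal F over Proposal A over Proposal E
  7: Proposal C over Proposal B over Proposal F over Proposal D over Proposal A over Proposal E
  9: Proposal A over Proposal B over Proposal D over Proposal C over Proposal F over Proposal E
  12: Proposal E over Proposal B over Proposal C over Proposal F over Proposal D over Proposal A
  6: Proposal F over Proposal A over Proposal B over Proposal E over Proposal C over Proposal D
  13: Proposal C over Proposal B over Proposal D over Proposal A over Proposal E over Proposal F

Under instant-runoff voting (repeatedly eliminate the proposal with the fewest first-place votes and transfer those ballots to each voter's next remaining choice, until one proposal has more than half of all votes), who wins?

Round 1: Proposal A 9, Proposal B 0, Proposal C 20, Proposal D 13, Proposal E 22, Proposal F 6. Proposal B eliminated.
Round 2: Proposal A 9, Proposal C 20, Proposal D 13, Proposal E 22, Proposal F 6. Proposal F eliminated.
Round 3: Proposal A 15, Proposal C 20, Proposal D 13, Proposal E 22. Proposal D eliminated.
Round 4: Proposal A 15, Proposal C 33, Proposal E 22. Proposal A eliminated.
Round 5: Proposal C 42, Proposal E 28. Proposal C has a majority (≥36).

Proposal C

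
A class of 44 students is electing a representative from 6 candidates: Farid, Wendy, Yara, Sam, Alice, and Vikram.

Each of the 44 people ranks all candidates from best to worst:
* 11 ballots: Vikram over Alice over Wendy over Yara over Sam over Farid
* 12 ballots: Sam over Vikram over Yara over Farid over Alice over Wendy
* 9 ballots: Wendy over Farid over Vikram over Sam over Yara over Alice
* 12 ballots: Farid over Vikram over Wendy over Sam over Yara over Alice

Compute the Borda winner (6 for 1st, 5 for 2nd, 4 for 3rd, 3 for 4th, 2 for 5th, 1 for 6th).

Vikram

Farid: 11×1 + 12×3 + 9×5 + 12×6 = 164
Wendy: 11×4 + 12×1 + 9×6 + 12×4 = 158
Yara: 11×3 + 12×4 + 9×2 + 12×2 = 123
Sam: 11×2 + 12×6 + 9×3 + 12×3 = 157
Alice: 11×5 + 12×2 + 9×1 + 12×1 = 100
Vikram: 11×6 + 12×5 + 9×4 + 12×5 = 222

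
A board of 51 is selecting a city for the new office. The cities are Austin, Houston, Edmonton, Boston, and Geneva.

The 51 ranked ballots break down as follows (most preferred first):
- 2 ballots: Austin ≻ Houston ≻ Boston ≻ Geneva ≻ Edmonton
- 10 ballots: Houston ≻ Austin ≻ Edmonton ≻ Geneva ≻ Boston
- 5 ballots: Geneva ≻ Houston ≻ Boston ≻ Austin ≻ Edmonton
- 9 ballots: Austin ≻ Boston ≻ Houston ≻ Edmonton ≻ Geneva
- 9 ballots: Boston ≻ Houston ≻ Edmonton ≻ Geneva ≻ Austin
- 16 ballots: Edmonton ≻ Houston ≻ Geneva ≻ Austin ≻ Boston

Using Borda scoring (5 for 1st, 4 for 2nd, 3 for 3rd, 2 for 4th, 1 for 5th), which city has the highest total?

Houston

Austin: 2×5 + 10×4 + 5×2 + 9×5 + 9×1 + 16×2 = 146
Houston: 2×4 + 10×5 + 5×4 + 9×3 + 9×4 + 16×4 = 205
Edmonton: 2×1 + 10×3 + 5×1 + 9×2 + 9×3 + 16×5 = 162
Boston: 2×3 + 10×1 + 5×3 + 9×4 + 9×5 + 16×1 = 128
Geneva: 2×2 + 10×2 + 5×5 + 9×1 + 9×2 + 16×3 = 124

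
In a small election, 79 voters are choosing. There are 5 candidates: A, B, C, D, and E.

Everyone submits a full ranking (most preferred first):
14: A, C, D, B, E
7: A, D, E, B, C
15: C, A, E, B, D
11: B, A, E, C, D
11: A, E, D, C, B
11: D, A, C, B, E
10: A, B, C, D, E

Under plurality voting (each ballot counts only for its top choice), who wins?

A

First-place votes: A 42, B 11, C 15, D 11, E 0.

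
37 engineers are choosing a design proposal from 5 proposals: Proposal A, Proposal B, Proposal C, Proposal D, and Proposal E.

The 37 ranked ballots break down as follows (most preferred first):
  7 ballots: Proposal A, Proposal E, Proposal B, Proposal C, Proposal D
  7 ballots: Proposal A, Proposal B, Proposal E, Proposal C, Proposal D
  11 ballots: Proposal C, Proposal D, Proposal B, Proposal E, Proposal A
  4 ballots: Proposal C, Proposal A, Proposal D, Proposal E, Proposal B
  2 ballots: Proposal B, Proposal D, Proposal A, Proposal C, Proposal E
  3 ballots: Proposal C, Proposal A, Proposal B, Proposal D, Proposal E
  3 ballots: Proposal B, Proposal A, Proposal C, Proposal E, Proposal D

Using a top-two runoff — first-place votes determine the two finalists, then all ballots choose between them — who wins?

Proposal A

Round 1 first-place votes: Proposal A 14, Proposal B 5, Proposal C 18, Proposal D 0, Proposal E 0. Proposal C and Proposal A advance.
Runoff: Proposal C is ranked above Proposal A on 18 ballots, Proposal A above Proposal C on 19.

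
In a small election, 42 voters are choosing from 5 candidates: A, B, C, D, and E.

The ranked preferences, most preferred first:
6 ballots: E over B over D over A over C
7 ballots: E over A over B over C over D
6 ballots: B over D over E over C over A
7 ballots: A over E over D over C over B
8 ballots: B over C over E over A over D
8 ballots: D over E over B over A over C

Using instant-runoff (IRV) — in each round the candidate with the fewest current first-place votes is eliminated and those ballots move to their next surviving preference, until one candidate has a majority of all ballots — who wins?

E

Round 1: A 7, B 14, C 0, D 8, E 13. C eliminated.
Round 2: A 7, B 14, D 8, E 13. A eliminated.
Round 3: B 14, D 8, E 20. D eliminated.
Round 4: B 14, E 28. E has a majority (≥22).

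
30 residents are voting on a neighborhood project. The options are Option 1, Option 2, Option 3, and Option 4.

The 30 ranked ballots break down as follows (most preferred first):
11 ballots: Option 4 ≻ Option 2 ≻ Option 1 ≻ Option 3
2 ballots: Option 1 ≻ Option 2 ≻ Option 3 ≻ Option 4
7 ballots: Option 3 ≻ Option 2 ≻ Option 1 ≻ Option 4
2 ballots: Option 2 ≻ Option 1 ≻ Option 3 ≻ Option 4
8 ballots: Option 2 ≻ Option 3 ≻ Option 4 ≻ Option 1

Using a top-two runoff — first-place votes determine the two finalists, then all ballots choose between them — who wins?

Option 2

Round 1 first-place votes: Option 1 2, Option 2 10, Option 3 7, Option 4 11. Option 4 and Option 2 advance.
Runoff: Option 4 is ranked above Option 2 on 11 ballots, Option 2 above Option 4 on 19.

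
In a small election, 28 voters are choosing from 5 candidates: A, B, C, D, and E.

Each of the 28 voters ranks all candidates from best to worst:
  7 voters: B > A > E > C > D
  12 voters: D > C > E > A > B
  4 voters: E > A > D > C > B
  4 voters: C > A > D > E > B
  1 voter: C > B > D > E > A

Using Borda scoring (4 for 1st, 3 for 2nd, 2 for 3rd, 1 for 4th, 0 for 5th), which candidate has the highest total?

C

A: 7×3 + 12×1 + 4×3 + 4×3 + 1×0 = 57
B: 7×4 + 12×0 + 4×0 + 4×0 + 1×3 = 31
C: 7×1 + 12×3 + 4×1 + 4×4 + 1×4 = 67
D: 7×0 + 12×4 + 4×2 + 4×2 + 1×2 = 66
E: 7×2 + 12×2 + 4×4 + 4×1 + 1×1 = 59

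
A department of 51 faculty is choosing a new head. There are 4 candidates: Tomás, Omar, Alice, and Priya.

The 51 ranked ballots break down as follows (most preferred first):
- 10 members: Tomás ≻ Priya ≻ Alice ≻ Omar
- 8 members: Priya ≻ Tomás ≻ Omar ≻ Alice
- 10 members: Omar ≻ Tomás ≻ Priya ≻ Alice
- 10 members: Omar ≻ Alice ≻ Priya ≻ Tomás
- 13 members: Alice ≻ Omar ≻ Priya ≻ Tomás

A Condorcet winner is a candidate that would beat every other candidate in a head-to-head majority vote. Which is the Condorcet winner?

Omar vs Tomás: 33–18
Omar vs Alice: 28–23
Omar vs Priya: 33–18
Omar beats every other candidate.

Omar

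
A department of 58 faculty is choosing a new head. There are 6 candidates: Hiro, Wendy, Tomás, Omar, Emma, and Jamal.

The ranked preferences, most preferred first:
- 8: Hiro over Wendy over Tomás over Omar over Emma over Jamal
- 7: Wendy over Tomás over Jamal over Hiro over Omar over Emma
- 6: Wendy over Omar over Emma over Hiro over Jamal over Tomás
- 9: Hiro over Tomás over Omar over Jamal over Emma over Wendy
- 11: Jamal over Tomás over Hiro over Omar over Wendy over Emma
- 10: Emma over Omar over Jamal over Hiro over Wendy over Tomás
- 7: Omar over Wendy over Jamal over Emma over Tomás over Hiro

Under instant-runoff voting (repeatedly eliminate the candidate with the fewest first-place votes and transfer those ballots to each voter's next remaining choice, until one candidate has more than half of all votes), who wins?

Jamal

Round 1: Hiro 17, Wendy 13, Tomás 0, Omar 7, Emma 10, Jamal 11. Tomás eliminated.
Round 2: Hiro 17, Wendy 13, Omar 7, Emma 10, Jamal 11. Omar eliminated.
Round 3: Hiro 17, Wendy 20, Emma 10, Jamal 11. Emma eliminated.
Round 4: Hiro 17, Wendy 20, Jamal 21. Hiro eliminated.
Round 5: Wendy 28, Jamal 30. Jamal has a majority (≥30).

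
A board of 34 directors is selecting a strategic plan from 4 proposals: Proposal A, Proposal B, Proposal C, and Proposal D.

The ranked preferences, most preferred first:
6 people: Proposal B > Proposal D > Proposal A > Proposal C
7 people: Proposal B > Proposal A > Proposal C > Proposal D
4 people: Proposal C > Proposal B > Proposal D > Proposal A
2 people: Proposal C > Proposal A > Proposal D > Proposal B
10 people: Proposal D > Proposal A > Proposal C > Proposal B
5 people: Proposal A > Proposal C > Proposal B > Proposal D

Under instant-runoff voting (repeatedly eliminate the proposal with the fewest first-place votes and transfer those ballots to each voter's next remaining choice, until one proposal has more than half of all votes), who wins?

Proposal C

Round 1: Proposal A 5, Proposal B 13, Proposal C 6, Proposal D 10. Proposal A eliminated.
Round 2: Proposal B 13, Proposal C 11, Proposal D 10. Proposal D eliminated.
Round 3: Proposal B 13, Proposal C 21. Proposal C has a majority (≥18).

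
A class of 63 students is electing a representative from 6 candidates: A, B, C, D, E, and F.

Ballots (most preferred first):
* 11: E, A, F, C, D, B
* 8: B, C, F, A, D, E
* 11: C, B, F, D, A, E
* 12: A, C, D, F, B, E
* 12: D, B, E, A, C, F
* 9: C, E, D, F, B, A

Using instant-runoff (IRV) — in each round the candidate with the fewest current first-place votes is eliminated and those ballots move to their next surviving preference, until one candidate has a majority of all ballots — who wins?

Round 1: A 12, B 8, C 20, D 12, E 11, F 0. F eliminated.
Round 2: A 12, B 8, C 20, D 12, E 11. B eliminated.
Round 3: A 12, C 28, D 12, E 11. E eliminated.
Round 4: A 23, C 28, D 12. D eliminated.
Round 5: A 35, C 28. A has a majority (≥32).

A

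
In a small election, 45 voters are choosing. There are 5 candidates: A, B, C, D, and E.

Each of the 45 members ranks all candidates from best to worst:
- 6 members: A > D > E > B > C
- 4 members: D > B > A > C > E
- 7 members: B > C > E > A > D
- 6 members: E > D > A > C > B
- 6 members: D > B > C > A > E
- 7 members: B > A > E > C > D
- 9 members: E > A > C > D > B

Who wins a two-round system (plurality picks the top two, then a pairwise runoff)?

Round 1 first-place votes: A 6, B 14, C 0, D 10, E 15. E and B advance.
Runoff: E is ranked above B on 21 ballots, B above E on 24.

B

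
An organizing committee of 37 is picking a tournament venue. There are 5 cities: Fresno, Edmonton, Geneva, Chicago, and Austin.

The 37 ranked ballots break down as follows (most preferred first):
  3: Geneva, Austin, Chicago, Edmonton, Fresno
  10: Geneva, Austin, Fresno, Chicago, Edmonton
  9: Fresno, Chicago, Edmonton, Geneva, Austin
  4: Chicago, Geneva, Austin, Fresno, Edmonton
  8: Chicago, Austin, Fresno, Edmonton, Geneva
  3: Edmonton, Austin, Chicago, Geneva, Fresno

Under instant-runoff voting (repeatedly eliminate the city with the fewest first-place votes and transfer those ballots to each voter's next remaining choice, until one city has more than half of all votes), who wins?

Round 1: Fresno 9, Edmonton 3, Geneva 13, Chicago 12, Austin 0. Austin eliminated.
Round 2: Fresno 9, Edmonton 3, Geneva 13, Chicago 12. Edmonton eliminated.
Round 3: Fresno 9, Geneva 13, Chicago 15. Fresno eliminated.
Round 4: Geneva 13, Chicago 24. Chicago has a majority (≥19).

Chicago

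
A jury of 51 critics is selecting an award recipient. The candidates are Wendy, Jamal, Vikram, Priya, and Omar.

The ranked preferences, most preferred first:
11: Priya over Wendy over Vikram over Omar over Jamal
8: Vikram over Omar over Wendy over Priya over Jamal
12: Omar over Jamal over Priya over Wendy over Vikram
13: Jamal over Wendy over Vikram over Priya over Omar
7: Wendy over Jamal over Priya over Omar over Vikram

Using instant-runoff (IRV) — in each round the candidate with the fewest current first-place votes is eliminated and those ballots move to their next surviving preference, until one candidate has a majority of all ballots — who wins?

Omar

Round 1: Wendy 7, Jamal 13, Vikram 8, Priya 11, Omar 12. Wendy eliminated.
Round 2: Jamal 20, Vikram 8, Priya 11, Omar 12. Vikram eliminated.
Round 3: Jamal 20, Priya 11, Omar 20. Priya eliminated.
Round 4: Jamal 20, Omar 31. Omar has a majority (≥26).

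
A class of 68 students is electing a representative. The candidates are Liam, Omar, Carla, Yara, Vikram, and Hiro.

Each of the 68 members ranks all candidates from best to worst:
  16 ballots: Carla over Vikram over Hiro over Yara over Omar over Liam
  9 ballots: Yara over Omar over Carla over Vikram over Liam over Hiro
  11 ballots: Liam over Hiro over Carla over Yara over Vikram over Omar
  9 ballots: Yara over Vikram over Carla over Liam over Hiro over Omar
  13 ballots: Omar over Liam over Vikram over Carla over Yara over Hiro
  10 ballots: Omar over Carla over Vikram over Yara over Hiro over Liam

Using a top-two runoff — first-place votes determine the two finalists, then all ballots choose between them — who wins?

Yara

Round 1 first-place votes: Liam 11, Omar 23, Carla 16, Yara 18, Vikram 0, Hiro 0. Omar and Yara advance.
Runoff: Omar is ranked above Yara on 23 ballots, Yara above Omar on 45.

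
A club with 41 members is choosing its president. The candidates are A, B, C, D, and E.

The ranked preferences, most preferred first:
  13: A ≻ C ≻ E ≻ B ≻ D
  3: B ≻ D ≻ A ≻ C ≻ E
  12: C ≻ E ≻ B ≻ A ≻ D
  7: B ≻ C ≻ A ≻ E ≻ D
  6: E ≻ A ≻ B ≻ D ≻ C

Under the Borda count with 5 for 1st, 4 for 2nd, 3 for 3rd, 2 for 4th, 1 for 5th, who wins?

A: 13×5 + 3×3 + 12×2 + 7×3 + 6×4 = 143
B: 13×2 + 3×5 + 12×3 + 7×5 + 6×3 = 130
C: 13×4 + 3×2 + 12×5 + 7×4 + 6×1 = 152
D: 13×1 + 3×4 + 12×1 + 7×1 + 6×2 = 56
E: 13×3 + 3×1 + 12×4 + 7×2 + 6×5 = 134

C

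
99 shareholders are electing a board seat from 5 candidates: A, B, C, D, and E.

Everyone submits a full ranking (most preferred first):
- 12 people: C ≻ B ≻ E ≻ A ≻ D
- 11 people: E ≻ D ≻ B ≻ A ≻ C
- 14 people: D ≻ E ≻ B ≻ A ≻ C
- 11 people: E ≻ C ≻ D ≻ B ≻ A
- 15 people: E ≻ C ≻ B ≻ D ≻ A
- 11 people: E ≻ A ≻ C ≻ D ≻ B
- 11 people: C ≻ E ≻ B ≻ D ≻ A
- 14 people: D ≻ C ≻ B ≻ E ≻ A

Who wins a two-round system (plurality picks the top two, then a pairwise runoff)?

Round 1 first-place votes: A 0, B 0, C 23, D 28, E 48. E and D advance.
Runoff: E is ranked above D on 71 ballots, D above E on 28.

E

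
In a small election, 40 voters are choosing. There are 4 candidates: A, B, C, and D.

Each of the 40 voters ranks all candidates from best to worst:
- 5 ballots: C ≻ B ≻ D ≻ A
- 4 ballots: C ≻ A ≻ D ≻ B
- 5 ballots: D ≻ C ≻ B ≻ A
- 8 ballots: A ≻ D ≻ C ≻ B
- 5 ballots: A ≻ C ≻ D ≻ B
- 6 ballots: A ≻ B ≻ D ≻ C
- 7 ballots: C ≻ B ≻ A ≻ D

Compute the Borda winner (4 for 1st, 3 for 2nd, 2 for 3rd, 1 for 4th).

A: 5×1 + 4×3 + 5×1 + 8×4 + 5×4 + 6×4 + 7×2 = 112
B: 5×3 + 4×1 + 5×2 + 8×1 + 5×1 + 6×3 + 7×3 = 81
C: 5×4 + 4×4 + 5×3 + 8×2 + 5×3 + 6×1 + 7×4 = 116
D: 5×2 + 4×2 + 5×4 + 8×3 + 5×2 + 6×2 + 7×1 = 91

C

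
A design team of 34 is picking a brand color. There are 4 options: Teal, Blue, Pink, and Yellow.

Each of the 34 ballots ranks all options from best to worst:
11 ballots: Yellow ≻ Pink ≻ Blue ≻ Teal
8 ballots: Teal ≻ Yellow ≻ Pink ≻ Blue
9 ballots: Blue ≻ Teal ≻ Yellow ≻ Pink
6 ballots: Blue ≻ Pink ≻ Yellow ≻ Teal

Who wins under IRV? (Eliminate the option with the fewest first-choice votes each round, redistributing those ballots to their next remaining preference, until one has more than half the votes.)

Yellow

Round 1: Teal 8, Blue 15, Pink 0, Yellow 11. Pink eliminated.
Round 2: Teal 8, Blue 15, Yellow 11. Teal eliminated.
Round 3: Blue 15, Yellow 19. Yellow has a majority (≥18).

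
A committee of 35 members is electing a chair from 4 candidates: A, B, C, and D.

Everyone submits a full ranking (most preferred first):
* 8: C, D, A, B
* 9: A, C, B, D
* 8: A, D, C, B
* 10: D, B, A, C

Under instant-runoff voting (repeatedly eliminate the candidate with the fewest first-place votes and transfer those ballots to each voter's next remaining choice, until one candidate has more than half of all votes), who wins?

Round 1: A 17, B 0, C 8, D 10. B eliminated.
Round 2: A 17, C 8, D 10. C eliminated.
Round 3: A 17, D 18. D has a majority (≥18).

D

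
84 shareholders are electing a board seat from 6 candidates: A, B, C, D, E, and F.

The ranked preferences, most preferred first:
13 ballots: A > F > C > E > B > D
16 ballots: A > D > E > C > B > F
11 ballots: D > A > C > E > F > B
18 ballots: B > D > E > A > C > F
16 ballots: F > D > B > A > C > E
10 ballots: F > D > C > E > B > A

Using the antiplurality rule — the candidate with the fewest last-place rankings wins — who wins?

Last-place votes: A 10, B 11, C 0, D 13, E 16, F 34.

C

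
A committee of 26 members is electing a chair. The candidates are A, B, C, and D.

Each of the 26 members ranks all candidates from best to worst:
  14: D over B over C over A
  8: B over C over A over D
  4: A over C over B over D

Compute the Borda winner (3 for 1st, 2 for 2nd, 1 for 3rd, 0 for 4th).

B

A: 14×0 + 8×1 + 4×3 = 20
B: 14×2 + 8×3 + 4×1 = 56
C: 14×1 + 8×2 + 4×2 = 38
D: 14×3 + 8×0 + 4×0 = 42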